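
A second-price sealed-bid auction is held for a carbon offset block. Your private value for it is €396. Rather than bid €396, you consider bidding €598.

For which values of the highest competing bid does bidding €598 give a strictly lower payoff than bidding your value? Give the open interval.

If the competing bid is below €396, both bids win at the same price — no difference.
If it is above €598, both bids lose — no difference.
If it lies strictly between €396 and €598, bidding your value loses (payoff 0) while bidding €598 wins at a price above your value (payoff negative).
So the deviation strictly hurts on the open interval (€396, €598).
Truthful bidding weakly dominates here: raising your bid can only win items priced above your value, and lowering it can only forfeit items priced below.

(€396, €598)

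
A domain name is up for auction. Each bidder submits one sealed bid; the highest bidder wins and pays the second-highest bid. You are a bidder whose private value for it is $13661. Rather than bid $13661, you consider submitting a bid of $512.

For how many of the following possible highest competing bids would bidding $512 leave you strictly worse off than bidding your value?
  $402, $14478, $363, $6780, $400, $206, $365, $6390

2

The deviation hurts exactly when the highest competing bid lies strictly between $512 and $13661 — underbidding then forfeits a profitable win.
$402: below both → same outcome either way.
$14478: above both → same outcome either way.
$363: below both → same outcome either way.
$6780: inside the interval → strictly worse (loss $6881).
$400: below both → same outcome either way.
$206: below both → same outcome either way.
$365: below both → same outcome either way.
$6390: inside the interval → strictly worse (loss $7271).
Count: 2.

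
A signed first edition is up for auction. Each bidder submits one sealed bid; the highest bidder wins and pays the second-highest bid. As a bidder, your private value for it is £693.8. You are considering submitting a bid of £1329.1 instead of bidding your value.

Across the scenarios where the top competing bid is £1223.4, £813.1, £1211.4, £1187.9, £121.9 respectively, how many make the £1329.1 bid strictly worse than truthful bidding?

The deviation hurts exactly when the highest competing bid lies strictly between £693.8 and £1329.1 — overbidding then wins at a price above your value.
£1223.4: inside the interval → strictly worse (loss £529.6).
£813.1: inside the interval → strictly worse (loss £119.3).
£1211.4: inside the interval → strictly worse (loss £517.6).
£1187.9: inside the interval → strictly worse (loss £494.1).
£121.9: below both → same outcome either way.
Count: 4.

4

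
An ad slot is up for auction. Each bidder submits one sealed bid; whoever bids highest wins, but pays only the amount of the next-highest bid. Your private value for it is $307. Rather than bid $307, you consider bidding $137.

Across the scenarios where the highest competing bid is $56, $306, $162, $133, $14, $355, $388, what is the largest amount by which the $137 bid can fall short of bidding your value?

$56: same outcome either way → loss $0.
$306: truthful gives $1, deviation gives $0 → loss $1.
$162: truthful gives $145, deviation gives $0 → loss $145.
$133: same outcome either way → loss $0.
$14: same outcome either way → loss $0.
$355: same outcome either way → loss $0.
$388: same outcome either way → loss $0.
Maximum loss: $145.

$145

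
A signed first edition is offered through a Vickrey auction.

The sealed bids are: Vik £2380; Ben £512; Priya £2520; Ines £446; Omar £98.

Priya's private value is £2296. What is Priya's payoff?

Highest bid: Priya at £2520, so Priya wins.
Second-highest bid: Vik at £2380 — that is the price the winner pays.
Priya's payoff = value − price = £2296 − £2380 = −£84.

−£84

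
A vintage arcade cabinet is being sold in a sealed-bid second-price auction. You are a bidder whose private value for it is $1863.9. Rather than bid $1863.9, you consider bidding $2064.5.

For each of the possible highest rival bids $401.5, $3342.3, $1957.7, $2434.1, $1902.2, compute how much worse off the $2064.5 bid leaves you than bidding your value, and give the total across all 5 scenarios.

$132.1

The deviation costs you only when the competing bid falls strictly between $1863.9 and $2064.5; elsewhere both bids give the same outcome.
$401.5: outcomes coincide → loss $0.
$3342.3: outcomes coincide → loss $0.
$1957.7: truthful payoff $0, deviation payoff −$93.8 → loss $93.8.
$2434.1: outcomes coincide → loss $0.
$1902.2: truthful payoff $0, deviation payoff −$38.3 → loss $38.3.
Total loss = $93.8 + $38.3 = $132.1.
Truthful bidding weakly dominates here: raising your bid can only win items priced above your value, and lowering it can only forfeit items priced below.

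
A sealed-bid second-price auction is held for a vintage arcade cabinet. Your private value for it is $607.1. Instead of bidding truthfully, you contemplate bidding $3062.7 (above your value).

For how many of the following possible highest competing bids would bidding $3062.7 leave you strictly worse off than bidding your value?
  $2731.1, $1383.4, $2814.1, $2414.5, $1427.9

5

The deviation hurts exactly when the highest competing bid lies strictly between $607.1 and $3062.7 — overbidding then wins at a price above your value.
$2731.1: inside the interval → strictly worse (loss $2124).
$1383.4: inside the interval → strictly worse (loss $776.3).
$2814.1: inside the interval → strictly worse (loss $2207).
$2414.5: inside the interval → strictly worse (loss $1807.4).
$1427.9: inside the interval → strictly worse (loss $820.8).
Count: 5.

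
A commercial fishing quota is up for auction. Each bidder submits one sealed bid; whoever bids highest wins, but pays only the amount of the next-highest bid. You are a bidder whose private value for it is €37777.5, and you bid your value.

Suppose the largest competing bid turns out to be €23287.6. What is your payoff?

€14489.9

Your bid €37777.5 exceeds the highest competing bid €23287.6, so you win.
In a second-price auction the winner pays the second-highest bid, €23287.6.
Payoff = value − price = €37777.5 − €23287.6 = €14489.9.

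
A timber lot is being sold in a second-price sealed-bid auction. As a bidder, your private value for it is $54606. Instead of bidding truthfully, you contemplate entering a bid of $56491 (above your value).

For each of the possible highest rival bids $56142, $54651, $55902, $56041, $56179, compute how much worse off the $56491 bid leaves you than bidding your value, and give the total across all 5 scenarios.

The deviation costs you only when the competing bid falls strictly between $54606 and $56491; elsewhere both bids give the same outcome.
$56142: truthful payoff $0, deviation payoff −$1536 → loss $1536.
$54651: truthful payoff $0, deviation payoff −$45 → loss $45.
$55902: truthful payoff $0, deviation payoff −$1296 → loss $1296.
$56041: truthful payoff $0, deviation payoff −$1435 → loss $1435.
$56179: truthful payoff $0, deviation payoff −$1573 → loss $1573.
Total loss = $1536 + $45 + $1296 + $1435 + $1573 = $5885.
Because the price is fixed by the runner-up's bid, deviating from your value can only change a good outcome into a bad one — never the reverse.

$5885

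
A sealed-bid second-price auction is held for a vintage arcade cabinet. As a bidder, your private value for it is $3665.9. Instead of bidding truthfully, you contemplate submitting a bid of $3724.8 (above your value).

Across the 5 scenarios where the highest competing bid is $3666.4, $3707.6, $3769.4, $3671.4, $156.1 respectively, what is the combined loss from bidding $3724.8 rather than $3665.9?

$47.7

The deviation costs you only when the competing bid falls strictly between $3665.9 and $3724.8; elsewhere both bids give the same outcome.
$3666.4: truthful payoff $0, deviation payoff −$0.5 → loss $0.5.
$3707.6: truthful payoff $0, deviation payoff −$41.7 → loss $41.7.
$3769.4: outcomes coincide → loss $0.
$3671.4: truthful payoff $0, deviation payoff −$5.5 → loss $5.5.
$156.1: outcomes coincide → loss $0.
Total loss = $0.5 + $41.7 + $5.5 = $47.7.
Because the price is fixed by the runner-up's bid, deviating from your value can only change a good outcome into a bad one — never the reverse.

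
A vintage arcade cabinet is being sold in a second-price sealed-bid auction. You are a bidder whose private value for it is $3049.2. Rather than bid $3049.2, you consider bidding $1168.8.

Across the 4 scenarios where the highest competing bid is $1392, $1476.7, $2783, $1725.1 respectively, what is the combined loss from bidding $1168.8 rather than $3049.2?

The deviation costs you only when the competing bid falls strictly between $1168.8 and $3049.2; elsewhere both bids give the same outcome.
$1392: truthful payoff $1657.2, deviation payoff $0 → loss $1657.2.
$1476.7: truthful payoff $1572.5, deviation payoff $0 → loss $1572.5.
$2783: truthful payoff $266.2, deviation payoff $0 → loss $266.2.
$1725.1: truthful payoff $1324.1, deviation payoff $0 → loss $1324.1.
Total loss = $1657.2 + $1572.5 + $266.2 + $1324.1 = $4820.
Because the price is fixed by the runner-up's bid, deviating from your value can only change a good outcome into a bad one — never the reverse.

$4820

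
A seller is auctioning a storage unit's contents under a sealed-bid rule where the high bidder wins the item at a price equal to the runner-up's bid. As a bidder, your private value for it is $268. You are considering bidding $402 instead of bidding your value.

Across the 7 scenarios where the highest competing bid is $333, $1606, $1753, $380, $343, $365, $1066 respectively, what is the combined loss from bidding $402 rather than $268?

The deviation costs you only when the competing bid falls strictly between $268 and $402; elsewhere both bids give the same outcome.
$333: truthful payoff $0, deviation payoff −$65 → loss $65.
$1606: outcomes coincide → loss $0.
$1753: outcomes coincide → loss $0.
$380: truthful payoff $0, deviation payoff −$112 → loss $112.
$343: truthful payoff $0, deviation payoff −$75 → loss $75.
$365: truthful payoff $0, deviation payoff −$97 → loss $97.
$1066: outcomes coincide → loss $0.
Total loss = $65 + $112 + $75 + $97 = $349.
Truthful bidding weakly dominates here: raising your bid can only win items priced above your value, and lowering it can only forfeit items priced below.

$349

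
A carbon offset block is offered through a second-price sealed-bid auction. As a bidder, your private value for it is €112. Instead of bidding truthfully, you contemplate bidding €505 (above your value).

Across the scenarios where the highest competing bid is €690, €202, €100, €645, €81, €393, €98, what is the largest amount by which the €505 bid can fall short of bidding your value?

€690: same outcome either way → loss €0.
€202: truthful gives €0, deviation gives −€90 → loss €90.
€100: same outcome either way → loss €0.
€645: same outcome either way → loss €0.
€81: same outcome either way → loss €0.
€393: truthful gives €0, deviation gives −€281 → loss €281.
€98: same outcome either way → loss €0.
Maximum loss: €281.

€281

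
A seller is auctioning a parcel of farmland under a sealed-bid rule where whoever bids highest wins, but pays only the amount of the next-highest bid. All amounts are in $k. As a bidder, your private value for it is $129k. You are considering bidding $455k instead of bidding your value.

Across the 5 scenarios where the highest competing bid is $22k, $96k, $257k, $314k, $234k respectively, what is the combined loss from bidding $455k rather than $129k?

The deviation costs you only when the competing bid falls strictly between $129k and $455k; elsewhere both bids give the same outcome.
$22k: outcomes coincide → loss $0k.
$96k: outcomes coincide → loss $0k.
$257k: truthful payoff $0k, deviation payoff −$128k → loss $128k.
$314k: truthful payoff $0k, deviation payoff −$185k → loss $185k.
$234k: truthful payoff $0k, deviation payoff −$105k → loss $105k.
Total loss = $128k + $185k + $105k = $418k.
In a second-price auction your bid sets only whether you win, not what you pay, so bidding your true value is weakly dominant.

$418k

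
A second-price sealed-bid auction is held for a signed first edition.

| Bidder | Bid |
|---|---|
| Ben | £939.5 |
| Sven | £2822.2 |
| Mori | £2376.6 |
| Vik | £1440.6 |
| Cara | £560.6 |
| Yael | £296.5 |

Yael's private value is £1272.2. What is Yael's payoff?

£0

Highest bid: Sven at £2822.2, so Sven wins.
Second-highest bid: Mori at £2376.6 — that is the price the winner pays.
Yael did not win, so Yael pays nothing and receives nothing: payoff £0.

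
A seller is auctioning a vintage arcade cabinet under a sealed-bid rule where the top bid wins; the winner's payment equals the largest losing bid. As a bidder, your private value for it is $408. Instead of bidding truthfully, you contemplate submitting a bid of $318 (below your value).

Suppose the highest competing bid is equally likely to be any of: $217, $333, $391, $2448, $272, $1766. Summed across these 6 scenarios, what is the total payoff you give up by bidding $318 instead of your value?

$92

The deviation costs you only when the competing bid falls strictly between $318 and $408; elsewhere both bids give the same outcome.
$217: outcomes coincide → loss $0.
$333: truthful payoff $75, deviation payoff $0 → loss $75.
$391: truthful payoff $17, deviation payoff $0 → loss $17.
$2448: outcomes coincide → loss $0.
$272: outcomes coincide → loss $0.
$1766: outcomes coincide → loss $0.
Total loss = $75 + $17 = $92.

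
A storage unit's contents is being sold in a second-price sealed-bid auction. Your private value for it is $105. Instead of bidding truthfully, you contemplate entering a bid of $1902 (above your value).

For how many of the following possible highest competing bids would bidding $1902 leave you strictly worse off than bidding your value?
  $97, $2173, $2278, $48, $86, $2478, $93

0

The deviation hurts exactly when the highest competing bid lies strictly between $105 and $1902 — overbidding then wins at a price above your value.
$97: below both → same outcome either way.
$2173: above both → same outcome either way.
$2278: above both → same outcome either way.
$48: below both → same outcome either way.
$86: below both → same outcome either way.
$2478: above both → same outcome either way.
$93: below both → same outcome either way.
Count: 0.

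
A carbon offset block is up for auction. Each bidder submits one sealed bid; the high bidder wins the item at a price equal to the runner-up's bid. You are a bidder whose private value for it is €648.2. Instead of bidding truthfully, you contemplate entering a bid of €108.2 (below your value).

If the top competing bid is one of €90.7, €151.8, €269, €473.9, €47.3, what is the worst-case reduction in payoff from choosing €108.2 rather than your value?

€496.4

€90.7: same outcome either way → loss €0.
€151.8: truthful gives €496.4, deviation gives €0 → loss €496.4.
€269: truthful gives €379.2, deviation gives €0 → loss €379.2.
€473.9: truthful gives €174.3, deviation gives €0 → loss €174.3.
€47.3: same outcome either way → loss €0.
Maximum loss: €496.4.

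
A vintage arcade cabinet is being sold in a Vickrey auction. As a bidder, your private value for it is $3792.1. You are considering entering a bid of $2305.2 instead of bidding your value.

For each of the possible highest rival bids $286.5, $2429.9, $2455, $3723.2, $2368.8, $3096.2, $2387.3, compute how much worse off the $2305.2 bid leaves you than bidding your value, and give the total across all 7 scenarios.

The deviation costs you only when the competing bid falls strictly between $2305.2 and $3792.1; elsewhere both bids give the same outcome.
$286.5: outcomes coincide → loss $0.
$2429.9: truthful payoff $1362.2, deviation payoff $0 → loss $1362.2.
$2455: truthful payoff $1337.1, deviation payoff $0 → loss $1337.1.
$3723.2: truthful payoff $68.9, deviation payoff $0 → loss $68.9.
$2368.8: truthful payoff $1423.3, deviation payoff $0 → loss $1423.3.
$3096.2: truthful payoff $695.9, deviation payoff $0 → loss $695.9.
$2387.3: truthful payoff $1404.8, deviation payoff $0 → loss $1404.8.
Total loss = $1362.2 + $1337.1 + $68.9 + $1423.3 + $695.9 + $1404.8 = $6292.2.

$6292.2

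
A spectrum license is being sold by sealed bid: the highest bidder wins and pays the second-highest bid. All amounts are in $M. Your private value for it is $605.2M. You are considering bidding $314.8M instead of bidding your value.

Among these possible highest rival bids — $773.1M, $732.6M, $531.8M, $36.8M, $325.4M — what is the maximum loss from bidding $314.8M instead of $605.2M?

$773.1M: same outcome either way → loss $0M.
$732.6M: same outcome either way → loss $0M.
$531.8M: truthful gives $73.4M, deviation gives $0M → loss $73.4M.
$36.8M: same outcome either way → loss $0M.
$325.4M: truthful gives $279.8M, deviation gives $0M → loss $279.8M.
Maximum loss: $279.8M.

$279.8M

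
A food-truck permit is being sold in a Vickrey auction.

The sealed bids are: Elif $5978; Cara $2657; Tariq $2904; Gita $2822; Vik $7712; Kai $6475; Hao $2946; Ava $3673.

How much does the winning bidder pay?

$6475

Highest bid: Vik at $7712, so Vik wins.
Second-highest bid: Kai at $6475 — that is the price the winner pays.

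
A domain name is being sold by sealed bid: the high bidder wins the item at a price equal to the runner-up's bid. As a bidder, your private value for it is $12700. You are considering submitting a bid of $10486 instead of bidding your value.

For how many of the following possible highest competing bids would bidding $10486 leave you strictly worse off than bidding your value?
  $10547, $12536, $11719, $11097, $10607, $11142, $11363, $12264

The deviation hurts exactly when the highest competing bid lies strictly between $10486 and $12700 — underbidding then forfeits a profitable win.
$10547: inside the interval → strictly worse (loss $2153).
$12536: inside the interval → strictly worse (loss $164).
$11719: inside the interval → strictly worse (loss $981).
$11097: inside the interval → strictly worse (loss $1603).
$10607: inside the interval → strictly worse (loss $2093).
$11142: inside the interval → strictly worse (loss $1558).
$11363: inside the interval → strictly worse (loss $1337).
$12264: inside the interval → strictly worse (loss $436).
Count: 8.

8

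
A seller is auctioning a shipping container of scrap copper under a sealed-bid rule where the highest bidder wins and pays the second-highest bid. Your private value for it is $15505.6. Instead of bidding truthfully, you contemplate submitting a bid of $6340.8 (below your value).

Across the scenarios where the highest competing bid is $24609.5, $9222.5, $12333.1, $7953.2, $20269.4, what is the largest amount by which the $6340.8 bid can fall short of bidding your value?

$24609.5: same outcome either way → loss $0.
$9222.5: truthful gives $6283.1, deviation gives $0 → loss $6283.1.
$12333.1: truthful gives $3172.5, deviation gives $0 → loss $3172.5.
$7953.2: truthful gives $7552.4, deviation gives $0 → loss $7552.4.
$20269.4: same outcome either way → loss $0.
Maximum loss: $7552.4.

$7552.4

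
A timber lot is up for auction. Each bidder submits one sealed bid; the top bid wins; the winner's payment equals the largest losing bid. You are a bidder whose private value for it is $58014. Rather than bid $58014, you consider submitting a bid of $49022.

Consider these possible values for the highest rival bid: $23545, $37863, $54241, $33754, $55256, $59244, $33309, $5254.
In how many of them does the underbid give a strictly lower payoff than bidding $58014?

2

The deviation hurts exactly when the highest competing bid lies strictly between $49022 and $58014 — underbidding then forfeits a profitable win.
$23545: below both → same outcome either way.
$37863: below both → same outcome either way.
$54241: inside the interval → strictly worse (loss $3773).
$33754: below both → same outcome either way.
$55256: inside the interval → strictly worse (loss $2758).
$59244: above both → same outcome either way.
$33309: below both → same outcome either way.
$5254: below both → same outcome either way.
Count: 2.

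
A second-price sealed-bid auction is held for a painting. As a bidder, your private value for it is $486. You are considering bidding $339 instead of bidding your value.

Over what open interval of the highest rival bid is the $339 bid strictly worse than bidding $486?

If the competing bid is below $339, both bids win at the same price — no difference.
If it is above $486, both bids lose — no difference.
If it lies strictly between $339 and $486, bidding your value wins at a price below your value (positive payoff) while bidding $339 loses (payoff 0).
So the deviation strictly hurts on the open interval ($339, $486).
Because the price is fixed by the runner-up's bid, deviating from your value can only change a good outcome into a bad one — never the reverse.

($339, $486)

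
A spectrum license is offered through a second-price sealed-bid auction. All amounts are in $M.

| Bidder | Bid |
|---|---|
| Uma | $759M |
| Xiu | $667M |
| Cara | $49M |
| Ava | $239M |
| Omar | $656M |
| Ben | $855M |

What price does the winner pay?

Highest bid: Ben at $855M, so Ben wins.
Second-highest bid: Uma at $759M — that is the price the winner pays.

$759M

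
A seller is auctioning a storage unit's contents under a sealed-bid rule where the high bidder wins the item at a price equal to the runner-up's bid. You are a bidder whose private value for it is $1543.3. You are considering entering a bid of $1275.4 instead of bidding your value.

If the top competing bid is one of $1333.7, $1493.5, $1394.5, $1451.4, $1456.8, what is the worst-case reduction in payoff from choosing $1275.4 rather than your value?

$209.6

$1333.7: truthful gives $209.6, deviation gives $0 → loss $209.6.
$1493.5: truthful gives $49.8, deviation gives $0 → loss $49.8.
$1394.5: truthful gives $148.8, deviation gives $0 → loss $148.8.
$1451.4: truthful gives $91.9, deviation gives $0 → loss $91.9.
$1456.8: truthful gives $86.5, deviation gives $0 → loss $86.5.
Maximum loss: $209.6.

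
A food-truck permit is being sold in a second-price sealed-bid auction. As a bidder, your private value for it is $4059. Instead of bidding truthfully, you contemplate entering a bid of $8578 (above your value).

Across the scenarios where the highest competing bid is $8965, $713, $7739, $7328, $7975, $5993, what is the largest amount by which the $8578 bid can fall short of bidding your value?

$8965: same outcome either way → loss $0.
$713: same outcome either way → loss $0.
$7739: truthful gives $0, deviation gives −$3680 → loss $3680.
$7328: truthful gives $0, deviation gives −$3269 → loss $3269.
$7975: truthful gives $0, deviation gives −$3916 → loss $3916.
$5993: truthful gives $0, deviation gives −$1934 → loss $1934.
Maximum loss: $3916.

$3916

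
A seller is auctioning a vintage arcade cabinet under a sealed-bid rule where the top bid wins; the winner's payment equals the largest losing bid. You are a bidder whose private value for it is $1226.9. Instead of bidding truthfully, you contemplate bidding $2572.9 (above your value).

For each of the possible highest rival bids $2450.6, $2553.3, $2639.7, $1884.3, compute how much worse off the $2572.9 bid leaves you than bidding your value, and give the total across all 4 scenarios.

$3207.5

The deviation costs you only when the competing bid falls strictly between $1226.9 and $2572.9; elsewhere both bids give the same outcome.
$2450.6: truthful payoff $0, deviation payoff −$1223.7 → loss $1223.7.
$2553.3: truthful payoff $0, deviation payoff −$1326.4 → loss $1326.4.
$2639.7: outcomes coincide → loss $0.
$1884.3: truthful payoff $0, deviation payoff −$657.4 → loss $657.4.
Total loss = $1223.7 + $1326.4 + $657.4 = $3207.5.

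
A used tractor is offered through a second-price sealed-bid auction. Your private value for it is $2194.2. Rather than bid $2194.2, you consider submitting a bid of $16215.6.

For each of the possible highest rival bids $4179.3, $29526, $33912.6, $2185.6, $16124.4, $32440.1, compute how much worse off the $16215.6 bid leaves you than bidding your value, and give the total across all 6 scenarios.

$15915.3

The deviation costs you only when the competing bid falls strictly between $2194.2 and $16215.6; elsewhere both bids give the same outcome.
$4179.3: truthful payoff $0, deviation payoff −$1985.1 → loss $1985.1.
$29526: outcomes coincide → loss $0.
$33912.6: outcomes coincide → loss $0.
$2185.6: outcomes coincide → loss $0.
$16124.4: truthful payoff $0, deviation payoff −$13930.2 → loss $13930.2.
$32440.1: outcomes coincide → loss $0.
Total loss = $1985.1 + $13930.2 = $15915.3.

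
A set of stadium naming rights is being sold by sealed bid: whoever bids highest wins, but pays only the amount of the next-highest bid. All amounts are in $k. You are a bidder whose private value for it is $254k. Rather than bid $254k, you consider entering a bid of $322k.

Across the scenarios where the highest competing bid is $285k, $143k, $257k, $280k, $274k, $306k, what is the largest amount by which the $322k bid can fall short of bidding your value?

$52k

$285k: truthful gives $0k, deviation gives −$31k → loss $31k.
$143k: same outcome either way → loss $0k.
$257k: truthful gives $0k, deviation gives −$3k → loss $3k.
$280k: truthful gives $0k, deviation gives −$26k → loss $26k.
$274k: truthful gives $0k, deviation gives −$20k → loss $20k.
$306k: truthful gives $0k, deviation gives −$52k → loss $52k.
Maximum loss: $52k.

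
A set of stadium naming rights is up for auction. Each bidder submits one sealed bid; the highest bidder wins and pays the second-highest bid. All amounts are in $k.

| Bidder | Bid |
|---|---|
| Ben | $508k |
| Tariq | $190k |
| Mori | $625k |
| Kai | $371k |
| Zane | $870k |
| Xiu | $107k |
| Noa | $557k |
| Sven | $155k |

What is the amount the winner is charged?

$625k

Highest bid: Zane at $870k, so Zane wins.
Second-highest bid: Mori at $625k — that is the price the winner pays.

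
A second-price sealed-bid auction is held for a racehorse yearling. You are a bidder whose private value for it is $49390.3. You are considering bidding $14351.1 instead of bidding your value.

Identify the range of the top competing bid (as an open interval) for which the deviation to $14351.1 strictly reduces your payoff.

If the competing bid is below $14351.1, both bids win at the same price — no difference.
If it is above $49390.3, both bids lose — no difference.
If it lies strictly between $14351.1 and $49390.3, bidding your value wins at a price below your value (positive payoff) while bidding $14351.1 loses (payoff 0).
So the deviation strictly hurts on the open interval ($14351.1, $49390.3).

($14351.1, $49390.3)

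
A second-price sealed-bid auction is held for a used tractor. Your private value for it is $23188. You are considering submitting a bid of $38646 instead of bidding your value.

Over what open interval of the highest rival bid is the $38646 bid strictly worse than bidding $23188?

If the competing bid is below $23188, both bids win at the same price — no difference.
If it is above $38646, both bids lose — no difference.
If it lies strictly between $23188 and $38646, bidding your value loses (payoff 0) while bidding $38646 wins at a price above your value (payoff negative).
So the deviation strictly hurts on the open interval ($23188, $38646).

($23188, $38646)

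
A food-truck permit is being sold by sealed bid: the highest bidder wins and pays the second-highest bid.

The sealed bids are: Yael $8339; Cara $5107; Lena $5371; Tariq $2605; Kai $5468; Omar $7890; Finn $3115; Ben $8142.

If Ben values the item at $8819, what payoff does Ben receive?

Highest bid: Yael at $8339, so Yael wins.
Second-highest bid: Ben at $8142 — that is the price the winner pays.
Ben did not win, so Ben pays nothing and receives nothing: payoff $0.

$0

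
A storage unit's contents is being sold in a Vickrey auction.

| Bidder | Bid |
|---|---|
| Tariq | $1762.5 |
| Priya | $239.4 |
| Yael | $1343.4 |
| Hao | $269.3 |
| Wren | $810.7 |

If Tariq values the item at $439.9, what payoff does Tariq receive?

Highest bid: Tariq at $1762.5, so Tariq wins.
Second-highest bid: Yael at $1343.4 — that is the price the winner pays.
Tariq's payoff = value − price = $439.9 − $1343.4 = −$903.5.

−$903.5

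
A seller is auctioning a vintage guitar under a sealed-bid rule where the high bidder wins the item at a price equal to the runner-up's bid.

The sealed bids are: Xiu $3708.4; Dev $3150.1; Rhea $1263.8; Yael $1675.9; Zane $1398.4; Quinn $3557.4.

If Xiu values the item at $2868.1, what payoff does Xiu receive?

−$689.3

Highest bid: Xiu at $3708.4, so Xiu wins.
Second-highest bid: Quinn at $3557.4 — that is the price the winner pays.
Xiu's payoff = value − price = $2868.1 − $3557.4 = −$689.3.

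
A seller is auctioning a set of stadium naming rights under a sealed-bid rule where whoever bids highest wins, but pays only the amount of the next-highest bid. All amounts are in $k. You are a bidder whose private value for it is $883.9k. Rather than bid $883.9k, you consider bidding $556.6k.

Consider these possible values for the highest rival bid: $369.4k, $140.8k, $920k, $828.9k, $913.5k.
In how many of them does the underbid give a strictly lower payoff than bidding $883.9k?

1

The deviation hurts exactly when the highest competing bid lies strictly between $556.6k and $883.9k — underbidding then forfeits a profitable win.
$369.4k: below both → same outcome either way.
$140.8k: below both → same outcome either way.
$920k: above both → same outcome either way.
$828.9k: inside the interval → strictly worse (loss $55k).
$913.5k: above both → same outcome either way.
Count: 1.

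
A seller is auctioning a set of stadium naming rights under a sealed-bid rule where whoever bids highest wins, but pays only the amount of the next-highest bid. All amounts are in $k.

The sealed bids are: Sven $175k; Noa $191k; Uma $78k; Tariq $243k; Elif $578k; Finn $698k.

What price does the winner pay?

$578k

Highest bid: Finn at $698k, so Finn wins.
Second-highest bid: Elif at $578k — that is the price the winner pays.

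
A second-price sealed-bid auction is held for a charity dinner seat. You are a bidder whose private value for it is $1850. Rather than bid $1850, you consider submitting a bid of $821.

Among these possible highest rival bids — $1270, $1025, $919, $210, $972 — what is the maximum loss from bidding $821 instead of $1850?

$1270: truthful gives $580, deviation gives $0 → loss $580.
$1025: truthful gives $825, deviation gives $0 → loss $825.
$919: truthful gives $931, deviation gives $0 → loss $931.
$210: same outcome either way → loss $0.
$972: truthful gives $878, deviation gives $0 → loss $878.
Maximum loss: $931.

$931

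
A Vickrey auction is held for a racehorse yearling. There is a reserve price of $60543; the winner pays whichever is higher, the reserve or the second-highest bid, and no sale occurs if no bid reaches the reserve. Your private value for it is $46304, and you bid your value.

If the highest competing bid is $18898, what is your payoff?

$0

Your bid $46304 is the highest bid but falls below the reserve $60543, so the item goes unsold. Payoff $0.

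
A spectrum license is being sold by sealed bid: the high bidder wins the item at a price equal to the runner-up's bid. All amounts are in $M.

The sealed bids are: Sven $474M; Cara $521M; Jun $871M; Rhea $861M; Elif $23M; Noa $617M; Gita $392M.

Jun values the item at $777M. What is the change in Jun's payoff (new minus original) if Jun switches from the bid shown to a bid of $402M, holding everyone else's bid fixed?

$84M

The highest bid among the other bidders is $861M; Jun's bid doesn't change that.
Original bid $871M: Jun is highest, pays the top rival bid $861M; payoff $777M − $861M = −$84M.
Alternative bid $402M: Jun is not highest (top rival bid is $861M); payoff $0M.
Change in payoff = $0M − (−$84M) = $84M.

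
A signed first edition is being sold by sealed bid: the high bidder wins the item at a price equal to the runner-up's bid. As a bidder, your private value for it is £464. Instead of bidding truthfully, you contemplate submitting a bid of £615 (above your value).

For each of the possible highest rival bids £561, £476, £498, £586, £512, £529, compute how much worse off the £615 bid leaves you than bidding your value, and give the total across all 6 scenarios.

£378

The deviation costs you only when the competing bid falls strictly between £464 and £615; elsewhere both bids give the same outcome.
£561: truthful payoff £0, deviation payoff −£97 → loss £97.
£476: truthful payoff £0, deviation payoff −£12 → loss £12.
£498: truthful payoff £0, deviation payoff −£34 → loss £34.
£586: truthful payoff £0, deviation payoff −£122 → loss £122.
£512: truthful payoff £0, deviation payoff −£48 → loss £48.
£529: truthful payoff £0, deviation payoff −£65 → loss £65.
Total loss = £97 + £12 + £34 + £122 + £48 + £65 = £378.
Truthful bidding weakly dominates here: raising your bid can only win items priced above your value, and lowering it can only forfeit items priced below.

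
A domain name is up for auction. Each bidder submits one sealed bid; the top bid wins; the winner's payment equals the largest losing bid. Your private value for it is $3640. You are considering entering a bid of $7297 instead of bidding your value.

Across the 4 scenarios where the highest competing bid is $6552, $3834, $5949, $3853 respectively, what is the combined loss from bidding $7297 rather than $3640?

$5628

The deviation costs you only when the competing bid falls strictly between $3640 and $7297; elsewhere both bids give the same outcome.
$6552: truthful payoff $0, deviation payoff −$2912 → loss $2912.
$3834: truthful payoff $0, deviation payoff −$194 → loss $194.
$5949: truthful payoff $0, deviation payoff −$2309 → loss $2309.
$3853: truthful payoff $0, deviation payoff −$213 → loss $213.
Total loss = $2912 + $194 + $2309 + $213 = $5628.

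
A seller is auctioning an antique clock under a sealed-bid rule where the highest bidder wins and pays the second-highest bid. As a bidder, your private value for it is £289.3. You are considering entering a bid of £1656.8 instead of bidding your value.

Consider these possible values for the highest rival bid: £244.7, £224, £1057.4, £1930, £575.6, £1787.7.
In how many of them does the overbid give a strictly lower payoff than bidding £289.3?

The deviation hurts exactly when the highest competing bid lies strictly between £289.3 and £1656.8 — overbidding then wins at a price above your value.
£244.7: below both → same outcome either way.
£224: below both → same outcome either way.
£1057.4: inside the interval → strictly worse (loss £768.1).
£1930: above both → same outcome either way.
£575.6: inside the interval → strictly worse (loss £286.3).
£1787.7: above both → same outcome either way.
Count: 2.

2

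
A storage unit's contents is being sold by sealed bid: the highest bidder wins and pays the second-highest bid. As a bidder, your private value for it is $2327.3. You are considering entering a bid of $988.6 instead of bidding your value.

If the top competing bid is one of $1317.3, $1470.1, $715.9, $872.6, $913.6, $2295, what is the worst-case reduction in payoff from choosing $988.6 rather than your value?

$1317.3: truthful gives $1010, deviation gives $0 → loss $1010.
$1470.1: truthful gives $857.2, deviation gives $0 → loss $857.2.
$715.9: same outcome either way → loss $0.
$872.6: same outcome either way → loss $0.
$913.6: same outcome either way → loss $0.
$2295: truthful gives $32.3, deviation gives $0 → loss $32.3.
Maximum loss: $1010.

$1010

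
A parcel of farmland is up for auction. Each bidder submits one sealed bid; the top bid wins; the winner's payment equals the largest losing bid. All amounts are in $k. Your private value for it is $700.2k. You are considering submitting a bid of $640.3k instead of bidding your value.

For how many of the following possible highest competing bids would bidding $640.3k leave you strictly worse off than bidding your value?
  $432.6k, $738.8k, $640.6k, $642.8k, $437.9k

2

The deviation hurts exactly when the highest competing bid lies strictly between $640.3k and $700.2k — underbidding then forfeits a profitable win.
$432.6k: below both → same outcome either way.
$738.8k: above both → same outcome either way.
$640.6k: inside the interval → strictly worse (loss $59.6k).
$642.8k: inside the interval → strictly worse (loss $57.4k).
$437.9k: below both → same outcome either way.
Count: 2.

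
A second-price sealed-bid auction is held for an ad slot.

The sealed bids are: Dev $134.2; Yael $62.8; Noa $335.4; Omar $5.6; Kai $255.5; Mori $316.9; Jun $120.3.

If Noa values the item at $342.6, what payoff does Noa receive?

$25.7

Highest bid: Noa at $335.4, so Noa wins.
Second-highest bid: Mori at $316.9 — that is the price the winner pays.
Noa's payoff = value − price = $342.6 − $316.9 = $25.7.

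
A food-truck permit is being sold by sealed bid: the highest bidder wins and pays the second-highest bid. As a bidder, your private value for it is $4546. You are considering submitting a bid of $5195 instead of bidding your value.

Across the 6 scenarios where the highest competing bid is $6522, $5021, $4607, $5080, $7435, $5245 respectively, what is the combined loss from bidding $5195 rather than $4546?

The deviation costs you only when the competing bid falls strictly between $4546 and $5195; elsewhere both bids give the same outcome.
$6522: outcomes coincide → loss $0.
$5021: truthful payoff $0, deviation payoff −$475 → loss $475.
$4607: truthful payoff $0, deviation payoff −$61 → loss $61.
$5080: truthful payoff $0, deviation payoff −$534 → loss $534.
$7435: outcomes coincide → loss $0.
$5245: outcomes coincide → loss $0.
Total loss = $475 + $61 + $534 = $1070.
Because the price is fixed by the runner-up's bid, deviating from your value can only change a good outcome into a bad one — never the reverse.

$1070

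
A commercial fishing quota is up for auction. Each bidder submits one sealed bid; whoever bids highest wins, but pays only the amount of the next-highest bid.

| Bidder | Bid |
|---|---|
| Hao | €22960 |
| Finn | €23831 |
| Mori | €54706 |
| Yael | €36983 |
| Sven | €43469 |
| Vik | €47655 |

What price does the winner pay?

Highest bid: Mori at €54706, so Mori wins.
Second-highest bid: Vik at €47655 — that is the price the winner pays.

€47655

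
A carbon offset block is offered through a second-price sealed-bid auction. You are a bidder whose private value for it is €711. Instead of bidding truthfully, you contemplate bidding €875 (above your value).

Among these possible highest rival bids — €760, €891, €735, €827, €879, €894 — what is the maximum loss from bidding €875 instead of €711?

€760: truthful gives €0, deviation gives −€49 → loss €49.
€891: same outcome either way → loss €0.
€735: truthful gives €0, deviation gives −€24 → loss €24.
€827: truthful gives €0, deviation gives −€116 → loss €116.
€879: same outcome either way → loss €0.
€894: same outcome either way → loss €0.
Maximum loss: €116.

€116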